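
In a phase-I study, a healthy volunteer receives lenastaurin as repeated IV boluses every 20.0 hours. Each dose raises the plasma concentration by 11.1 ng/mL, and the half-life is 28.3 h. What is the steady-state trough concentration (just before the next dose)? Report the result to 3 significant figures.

17.6 ng/mL

k = ln 2 / 28.3 = 0.02449 h⁻¹
Fraction remaining after one interval: e^(−kτ) = e^(−0.02449 × 20.0) = 0.6127
R = 1 / (1 − 0.6127) = 2.582
Css,max = 11.1 × 2.582 = 28.66 ng/mL
Css,min = Css,max × e^(−kτ) = 28.66 × 0.6127 ≈ 17.6 ng/mL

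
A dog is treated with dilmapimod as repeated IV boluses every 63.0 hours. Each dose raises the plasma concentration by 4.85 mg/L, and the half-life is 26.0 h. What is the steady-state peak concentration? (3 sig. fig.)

5.96 mg/L

k = ln 2 / 26.0 = 0.02666 h⁻¹
Fraction remaining after one interval: e^(−kτ) = e^(−0.02666 × 63.0) = 0.1865
R = 1 / (1 − 0.1865) = 1.229
Css,max = 4.85 × 1.229 ≈ 5.96 mg/L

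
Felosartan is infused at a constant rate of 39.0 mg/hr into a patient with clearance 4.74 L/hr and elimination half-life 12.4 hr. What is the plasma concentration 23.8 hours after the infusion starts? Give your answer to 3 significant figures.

6.05 µg/mL

Css = rate / CL = 39.0 / 4.74 = 8.228 µg/mL
k = ln 2 / 12.4 = 0.05590 hr⁻¹
C(t) = Css (1 − e^(−kt)) = 8.228 × (1 − e^(−1.330)) = 8.228 × 0.7356 ≈ 6.05 µg/mL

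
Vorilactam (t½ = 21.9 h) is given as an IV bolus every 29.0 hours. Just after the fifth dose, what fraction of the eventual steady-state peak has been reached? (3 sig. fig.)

k = ln 2 / 21.9 = 0.03165 h⁻¹
f_n = 1 − e^(−nkτ) = 1 − e^(−5 × 0.03165 × 29.0) = 1 − e^(−4.589) = 1 − 0.01016 ≈ 0.990

0.990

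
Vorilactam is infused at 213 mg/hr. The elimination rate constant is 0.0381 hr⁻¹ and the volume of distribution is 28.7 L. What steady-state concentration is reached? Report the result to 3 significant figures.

195 µg/mL

CL = k · V = 0.0381 × 28.7 = 1.093 L/hr
Css = rate / CL = 213 / 1.093 ≈ 195 µg/mL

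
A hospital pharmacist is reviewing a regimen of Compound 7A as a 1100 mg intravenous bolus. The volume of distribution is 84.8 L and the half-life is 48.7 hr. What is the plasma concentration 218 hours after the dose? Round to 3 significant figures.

0.583 mg/L

C₀ = dose / V = 1100 / 84.8 = 12.97 mg/L
k = ln 2 / 48.7 = 0.01423 hr⁻¹
C(t) = C₀ e^(−kt) = 12.97 × e^(−0.01423 × 218) = 12.97 × e^(−3.103) = 12.97 × 0.04492 ≈ 0.583 mg/L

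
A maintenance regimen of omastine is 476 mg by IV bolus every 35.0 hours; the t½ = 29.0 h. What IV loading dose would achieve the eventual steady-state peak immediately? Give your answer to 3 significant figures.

k = ln 2 / 29.0 = 0.02390 h⁻¹
Accumulation ratio R = 1 / (1 − e^(−kτ)) = 1 / (1 − e^(−0.02390×35.0)) = 1 / (1 − 0.4332) = 1.764
Loading dose = maintenance dose × R = 476 × 1.764 ≈ 840 mg

840 mg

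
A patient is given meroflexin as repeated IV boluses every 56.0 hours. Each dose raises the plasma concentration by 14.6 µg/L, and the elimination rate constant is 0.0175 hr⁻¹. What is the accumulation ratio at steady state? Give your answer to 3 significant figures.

1.60

Fraction remaining after one interval: e^(−kτ) = e^(−0.01750 × 56.0) = 0.3753
R = 1 / (1 − 0.3753) = 1 / 0.6247 ≈ 1.60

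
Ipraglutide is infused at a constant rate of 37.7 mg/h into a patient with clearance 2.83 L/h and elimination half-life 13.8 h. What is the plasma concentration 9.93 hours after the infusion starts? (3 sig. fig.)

Css = rate / CL = 37.7 / 2.83 = 13.32 µg/mL
k = ln 2 / 13.8 = 0.05023 h⁻¹
C(t) = Css (1 − e^(−kt)) = 13.32 × (1 − e^(−0.4988)) = 13.32 × 0.3927 ≈ 5.23 µg/mL

5.23 µg/mL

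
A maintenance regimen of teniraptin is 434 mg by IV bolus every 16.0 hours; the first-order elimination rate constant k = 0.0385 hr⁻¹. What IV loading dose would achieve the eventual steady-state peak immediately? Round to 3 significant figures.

944 mg

Accumulation ratio R = 1 / (1 − e^(−kτ)) = 1 / (1 − e^(−0.03850×16.0)) = 1 / (1 − 0.5401) = 2.174
Loading dose = maintenance dose × R = 434 × 2.174 ≈ 944 mg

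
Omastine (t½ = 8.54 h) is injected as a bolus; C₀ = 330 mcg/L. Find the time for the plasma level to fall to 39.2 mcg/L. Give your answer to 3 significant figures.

26.2 hours

k = ln 2 / 8.54 = 0.08116 h⁻¹
C(t) = C₀ e^(−kt)  ⇒  t = ln(C₀/C) / k
t = ln(330/39.2) / 0.08116 = 2.130 / 0.08116 ≈ 26.2 hours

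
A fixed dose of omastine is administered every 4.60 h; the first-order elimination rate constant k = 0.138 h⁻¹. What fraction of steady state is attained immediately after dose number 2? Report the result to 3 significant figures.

0.719

f_n = 1 − e^(−nkτ) = 1 − e^(−2 × 0.1380 × 4.60) = 1 − e^(−1.270) = 1 − 0.2809 ≈ 0.719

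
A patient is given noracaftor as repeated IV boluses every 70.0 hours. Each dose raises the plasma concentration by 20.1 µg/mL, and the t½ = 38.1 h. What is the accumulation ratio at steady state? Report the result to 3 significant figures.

k = ln 2 / 38.1 = 0.01819 h⁻¹
Fraction remaining after one interval: e^(−kτ) = e^(−0.01819 × 70.0) = 0.2799
R = 1 / (1 − 0.2799) = 1 / 0.7201 ≈ 1.39

1.39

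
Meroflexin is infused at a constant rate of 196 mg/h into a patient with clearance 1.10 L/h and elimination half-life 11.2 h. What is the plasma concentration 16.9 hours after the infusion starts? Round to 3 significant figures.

116 µg/mL

Css = rate / CL = 196 / 1.10 = 178.2 µg/mL
k = ln 2 / 11.2 = 0.06189 h⁻¹
C(t) = Css (1 − e^(−kt)) = 178.2 × (1 − e^(−1.046)) = 178.2 × 0.6486 ≈ 116 µg/mL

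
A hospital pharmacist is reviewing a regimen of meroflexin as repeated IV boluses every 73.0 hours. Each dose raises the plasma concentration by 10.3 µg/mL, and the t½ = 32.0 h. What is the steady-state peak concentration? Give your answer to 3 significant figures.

k = ln 2 / 32.0 = 0.02166 h⁻¹
Fraction remaining after one interval: e^(−kτ) = e^(−0.02166 × 73.0) = 0.2057
R = 1 / (1 − 0.2057) = 1.259
Css,max = 10.3 × 1.259 ≈ 13.0 µg/mL

13.0 µg/mL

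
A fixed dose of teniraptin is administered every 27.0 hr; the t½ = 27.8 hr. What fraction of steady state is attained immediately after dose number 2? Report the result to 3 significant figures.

0.740

k = ln 2 / 27.8 = 0.02493 hr⁻¹
f_n = 1 − e^(−nkτ) = 1 − e^(−2 × 0.02493 × 27.0) = 1 − e^(−1.346) = 1 − 0.2602 ≈ 0.740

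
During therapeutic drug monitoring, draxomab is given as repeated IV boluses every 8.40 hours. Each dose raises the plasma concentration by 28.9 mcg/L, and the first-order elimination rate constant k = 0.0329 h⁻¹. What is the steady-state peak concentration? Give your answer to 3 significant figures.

120 mcg/L

Fraction remaining after one interval: e^(−kτ) = e^(−0.03290 × 8.40) = 0.7585
R = 1 / (1 − 0.7585) = 4.141
Css,max = 28.9 × 4.141 ≈ 120 mcg/L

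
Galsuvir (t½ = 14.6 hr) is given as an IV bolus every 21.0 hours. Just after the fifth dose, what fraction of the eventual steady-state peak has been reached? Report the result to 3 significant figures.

k = ln 2 / 14.6 = 0.04748 hr⁻¹
f_n = 1 − e^(−nkτ) = 1 − e^(−5 × 0.04748 × 21.0) = 1 − e^(−4.985) = 1 − 0.006840 ≈ 0.993

0.993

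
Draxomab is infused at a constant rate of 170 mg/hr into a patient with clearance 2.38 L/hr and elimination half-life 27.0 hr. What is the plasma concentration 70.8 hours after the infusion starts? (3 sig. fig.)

Css = rate / CL = 170 / 2.38 = 71.43 µg/mL
k = ln 2 / 27.0 = 0.02567 hr⁻¹
C(t) = Css (1 − e^(−kt)) = 71.43 × (1 − e^(−1.818)) = 71.43 × 0.8376 ≈ 59.8 µg/mL

59.8 µg/mL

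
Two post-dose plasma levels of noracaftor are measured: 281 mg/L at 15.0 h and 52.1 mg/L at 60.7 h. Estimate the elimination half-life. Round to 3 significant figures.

18.8 hours

k = ln(C₁/C₂) / (t₂ − t₁) = ln(281/52.1) / (60.7 − 15.0)
  = 1.685 / 45.70 = 0.03688 h⁻¹
t½ = ln 2 / k = ln 2 / 0.03688 ≈ 18.8 hours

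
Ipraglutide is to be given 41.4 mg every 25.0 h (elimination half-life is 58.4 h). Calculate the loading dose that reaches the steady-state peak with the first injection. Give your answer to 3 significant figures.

161 mg

k = ln 2 / 58.4 = 0.01187 h⁻¹
Accumulation ratio R = 1 / (1 − e^(−kτ)) = 1 / (1 − e^(−0.01187×25.0)) = 1 / (1 − 0.7432) = 3.895
Loading dose = maintenance dose × R = 41.4 × 3.895 ≈ 161 mg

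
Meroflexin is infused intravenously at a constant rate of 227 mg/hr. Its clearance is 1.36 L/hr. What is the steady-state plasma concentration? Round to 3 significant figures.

167 µg/mL

Css = infusion rate / CL = 227 / 1.36 ≈ 167 µg/mL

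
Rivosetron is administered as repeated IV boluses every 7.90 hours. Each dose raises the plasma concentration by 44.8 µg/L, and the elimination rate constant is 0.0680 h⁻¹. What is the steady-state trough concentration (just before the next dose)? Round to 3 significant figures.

63.0 µg/L

Fraction remaining after one interval: e^(−kτ) = e^(−0.06800 × 7.90) = 0.5844
R = 1 / (1 − 0.5844) = 2.406
Css,max = 44.8 × 2.406 = 107.8 µg/L
Css,min = Css,max × e^(−kτ) = 107.8 × 0.5844 ≈ 63.0 µg/L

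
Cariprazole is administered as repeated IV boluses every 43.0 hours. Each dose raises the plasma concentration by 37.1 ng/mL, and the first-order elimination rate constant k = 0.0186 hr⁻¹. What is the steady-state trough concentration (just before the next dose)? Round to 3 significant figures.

Fraction remaining after one interval: e^(−kτ) = e^(−0.01860 × 43.0) = 0.4494
R = 1 / (1 − 0.4494) = 1.816
Css,max = 37.1 × 1.816 = 67.38 ng/mL
Css,min = Css,max × e^(−kτ) = 67.38 × 0.4494 ≈ 30.3 ng/mL

30.3 ng/mL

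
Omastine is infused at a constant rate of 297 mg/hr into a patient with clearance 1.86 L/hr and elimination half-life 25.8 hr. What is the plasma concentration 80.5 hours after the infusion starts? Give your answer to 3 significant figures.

Css = rate / CL = 297 / 1.86 = 159.7 mg/L
k = ln 2 / 25.8 = 0.02687 hr⁻¹
C(t) = Css (1 − e^(−kt)) = 159.7 × (1 − e^(−2.163)) = 159.7 × 0.8850 ≈ 141 mg/L

141 mg/L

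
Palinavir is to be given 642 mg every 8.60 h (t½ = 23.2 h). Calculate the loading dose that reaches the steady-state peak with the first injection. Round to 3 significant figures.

k = ln 2 / 23.2 = 0.02988 h⁻¹
Accumulation ratio R = 1 / (1 − e^(−kτ)) = 1 / (1 − e^(−0.02988×8.60)) = 1 / (1 − 0.7734) = 4.413
Loading dose = maintenance dose × R = 642 × 4.413 ≈ 2830 mg

2830 mg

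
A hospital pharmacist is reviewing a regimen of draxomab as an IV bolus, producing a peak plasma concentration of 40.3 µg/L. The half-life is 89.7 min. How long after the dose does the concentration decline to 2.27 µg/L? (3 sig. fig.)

372 minutes

k = ln 2 / 89.7 = 0.007727 min⁻¹
C(t) = C₀ e^(−kt)  ⇒  t = ln(C₀/C) / k
t = ln(40.3/2.27) / 0.007727 = 2.877 / 0.007727 ≈ 372 minutes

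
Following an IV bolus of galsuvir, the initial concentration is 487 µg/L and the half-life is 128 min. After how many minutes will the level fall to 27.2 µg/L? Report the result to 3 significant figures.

k = ln 2 / 128 = 0.005415 min⁻¹
C(t) = C₀ e^(−kt)  ⇒  t = ln(C₀/C) / k
t = ln(487/27.2) / 0.005415 = 2.885 / 0.005415 ≈ 533 minutes

533 minutes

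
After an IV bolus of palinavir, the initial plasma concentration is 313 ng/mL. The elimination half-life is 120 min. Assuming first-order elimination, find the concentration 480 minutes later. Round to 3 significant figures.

19.6 ng/mL

k = ln 2 / 120 = 0.005776 min⁻¹
C(t) = C₀ e^(−kt) = 313 × e^(−0.005776 × 480) = 313 × e^(−2.773) = 313 × 0.06250 ≈ 19.6 ng/mL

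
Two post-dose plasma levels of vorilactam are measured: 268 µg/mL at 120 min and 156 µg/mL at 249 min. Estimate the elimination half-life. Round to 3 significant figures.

k = ln(C₁/C₂) / (t₂ − t₁) = ln(268/156) / (249 − 120)
  = 0.5411 / 129.0 = 0.004195 min⁻¹
t½ = ln 2 / k = ln 2 / 0.004195 ≈ 165 minutes

165 minutes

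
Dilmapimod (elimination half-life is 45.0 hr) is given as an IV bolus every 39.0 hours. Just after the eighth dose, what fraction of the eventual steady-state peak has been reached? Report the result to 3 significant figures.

0.992

k = ln 2 / 45.0 = 0.01540 hr⁻¹
f_n = 1 − e^(−nkτ) = 1 − e^(−8 × 0.01540 × 39.0) = 1 − e^(−4.806) = 1 − 0.008182 ≈ 0.992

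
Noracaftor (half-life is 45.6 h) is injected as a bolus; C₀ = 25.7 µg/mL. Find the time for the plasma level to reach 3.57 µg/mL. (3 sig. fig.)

130 hours

k = ln 2 / 45.6 = 0.01520 h⁻¹
C(t) = C₀ e^(−kt)  ⇒  t = ln(C₀/C) / k
t = ln(25.7/3.57) / 0.01520 = 1.974 / 0.01520 ≈ 130 hours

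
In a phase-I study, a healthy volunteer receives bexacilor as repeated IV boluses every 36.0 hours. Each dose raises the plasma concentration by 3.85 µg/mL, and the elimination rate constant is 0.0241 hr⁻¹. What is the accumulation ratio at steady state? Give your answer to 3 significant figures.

1.72

Fraction remaining after one interval: e^(−kτ) = e^(−0.02410 × 36.0) = 0.4200
R = 1 / (1 − 0.4200) = 1 / 0.5800 ≈ 1.72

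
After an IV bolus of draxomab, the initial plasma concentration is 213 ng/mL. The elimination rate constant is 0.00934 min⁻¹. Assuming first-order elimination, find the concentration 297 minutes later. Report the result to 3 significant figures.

13.3 ng/mL

C(t) = C₀ e^(−kt) = 213 × e^(−0.009340 × 297) = 213 × e^(−2.774) = 213 × 0.06241 ≈ 13.3 ng/mL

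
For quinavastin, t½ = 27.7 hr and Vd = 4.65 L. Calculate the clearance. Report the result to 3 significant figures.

0.116 L/hr

k = ln 2 / t½ = ln 2 / 27.7 = 0.02502 hr⁻¹
CL = k · V = 0.02502 × 4.65 ≈ 0.116 L/hr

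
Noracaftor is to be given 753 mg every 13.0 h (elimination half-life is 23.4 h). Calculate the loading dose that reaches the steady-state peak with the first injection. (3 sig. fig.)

2360 mg

k = ln 2 / 23.4 = 0.02962 h⁻¹
Accumulation ratio R = 1 / (1 − e^(−kτ)) = 1 / (1 − e^(−0.02962×13.0)) = 1 / (1 − 0.6804) = 3.129
Loading dose = maintenance dose × R = 753 × 3.129 ≈ 2360 mg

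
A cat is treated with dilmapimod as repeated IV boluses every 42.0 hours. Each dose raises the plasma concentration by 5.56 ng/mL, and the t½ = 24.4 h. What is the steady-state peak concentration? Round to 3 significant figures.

k = ln 2 / 24.4 = 0.02841 h⁻¹
Fraction remaining after one interval: e^(−kτ) = e^(−0.02841 × 42.0) = 0.3033
R = 1 / (1 − 0.3033) = 1.435
Css,max = 5.56 × 1.435 ≈ 7.98 ng/mL

7.98 ng/mL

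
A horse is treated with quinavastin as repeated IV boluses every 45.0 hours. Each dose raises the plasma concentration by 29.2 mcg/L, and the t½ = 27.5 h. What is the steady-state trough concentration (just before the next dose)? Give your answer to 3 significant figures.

13.8 mcg/L

k = ln 2 / 27.5 = 0.02521 h⁻¹
Fraction remaining after one interval: e^(−kτ) = e^(−0.02521 × 45.0) = 0.3217
R = 1 / (1 − 0.3217) = 1.474
Css,max = 29.2 × 1.474 = 43.05 mcg/L
Css,min = Css,max × e^(−kτ) = 43.05 × 0.3217 ≈ 13.8 mcg/L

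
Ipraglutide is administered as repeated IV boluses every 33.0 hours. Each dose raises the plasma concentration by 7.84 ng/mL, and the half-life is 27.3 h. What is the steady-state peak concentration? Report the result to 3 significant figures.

13.8 ng/mL

k = ln 2 / 27.3 = 0.02539 h⁻¹
Fraction remaining after one interval: e^(−kτ) = e^(−0.02539 × 33.0) = 0.4326
R = 1 / (1 − 0.4326) = 1.763
Css,max = 7.84 × 1.763 ≈ 13.8 ng/mL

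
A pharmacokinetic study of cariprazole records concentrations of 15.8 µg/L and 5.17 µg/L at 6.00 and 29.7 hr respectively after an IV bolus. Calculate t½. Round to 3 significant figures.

k = ln(C₁/C₂) / (t₂ − t₁) = ln(15.8/5.17) / (29.7 − 6.00)
  = 1.117 / 23.70 = 0.04714 hr⁻¹
t½ = ln 2 / k = ln 2 / 0.04714 ≈ 14.7 hours

14.7 hours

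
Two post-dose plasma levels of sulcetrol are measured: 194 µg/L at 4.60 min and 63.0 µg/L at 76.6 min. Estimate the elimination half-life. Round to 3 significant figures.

44.4 minutes

k = ln(C₁/C₂) / (t₂ − t₁) = ln(194/63.0) / (76.6 − 4.60)
  = 1.125 / 72.00 = 0.01562 min⁻¹
t½ = ln 2 / k = ln 2 / 0.01562 ≈ 44.4 minutes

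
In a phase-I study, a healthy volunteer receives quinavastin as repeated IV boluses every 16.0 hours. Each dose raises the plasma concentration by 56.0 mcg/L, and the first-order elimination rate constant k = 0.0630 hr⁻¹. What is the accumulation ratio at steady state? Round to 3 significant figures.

Fraction remaining after one interval: e^(−kτ) = e^(−0.06300 × 16.0) = 0.3649
R = 1 / (1 − 0.3649) = 1 / 0.6351 ≈ 1.57

1.57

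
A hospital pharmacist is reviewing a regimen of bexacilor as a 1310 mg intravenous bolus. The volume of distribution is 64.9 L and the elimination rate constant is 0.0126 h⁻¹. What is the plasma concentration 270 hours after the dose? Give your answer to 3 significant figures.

C₀ = dose / V = 1310 / 64.9 = 20.18 mg/L
C(t) = C₀ e^(−kt) = 20.18 × e^(−0.01260 × 270) = 20.18 × e^(−3.402) = 20.18 × 0.03331 ≈ 0.672 mg/L

0.672 mg/L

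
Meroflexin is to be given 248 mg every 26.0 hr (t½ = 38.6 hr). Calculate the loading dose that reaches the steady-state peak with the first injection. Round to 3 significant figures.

665 mg

k = ln 2 / 38.6 = 0.01796 hr⁻¹
Accumulation ratio R = 1 / (1 − e^(−kτ)) = 1 / (1 − e^(−0.01796×26.0)) = 1 / (1 − 0.6270) = 2.681
Loading dose = maintenance dose × R = 248 × 2.681 ≈ 665 mg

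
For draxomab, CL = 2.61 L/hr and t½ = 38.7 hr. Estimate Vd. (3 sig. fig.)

146 L

k = ln 2 / t½ = ln 2 / 38.7 = 0.01791 hr⁻¹
V = CL / k = 2.61 / 0.01791 ≈ 146 L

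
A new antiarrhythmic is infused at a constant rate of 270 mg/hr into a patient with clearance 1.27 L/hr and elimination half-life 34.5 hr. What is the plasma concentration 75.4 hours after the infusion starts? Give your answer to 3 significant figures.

Css = rate / CL = 270 / 1.27 = 212.6 µg/mL
k = ln 2 / 34.5 = 0.02009 hr⁻¹
C(t) = Css (1 − e^(−kt)) = 212.6 × (1 − e^(−1.515)) = 212.6 × 0.7802 ≈ 166 µg/mL

166 µg/mL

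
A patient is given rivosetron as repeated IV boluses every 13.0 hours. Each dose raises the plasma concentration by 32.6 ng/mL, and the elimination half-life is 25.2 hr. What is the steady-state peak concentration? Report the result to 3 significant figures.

k = ln 2 / 25.2 = 0.02751 hr⁻¹
Fraction remaining after one interval: e^(−kτ) = e^(−0.02751 × 13.0) = 0.6994
R = 1 / (1 − 0.6994) = 3.326
Css,max = 32.6 × 3.326 ≈ 108 ng/mL

108 ng/mL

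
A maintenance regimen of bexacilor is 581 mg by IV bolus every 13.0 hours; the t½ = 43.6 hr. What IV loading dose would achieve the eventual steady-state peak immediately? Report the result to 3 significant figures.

k = ln 2 / 43.6 = 0.01590 hr⁻¹
Accumulation ratio R = 1 / (1 − e^(−kτ)) = 1 / (1 − e^(−0.01590×13.0)) = 1 / (1 − 0.8133) = 5.356
Loading dose = maintenance dose × R = 581 × 5.356 ≈ 3110 mg

3110 mg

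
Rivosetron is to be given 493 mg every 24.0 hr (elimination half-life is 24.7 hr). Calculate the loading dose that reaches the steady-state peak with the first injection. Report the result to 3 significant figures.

k = ln 2 / 24.7 = 0.02806 hr⁻¹
Accumulation ratio R = 1 / (1 − e^(−kτ)) = 1 / (1 − e^(−0.02806×24.0)) = 1 / (1 − 0.5099) = 2.040
Loading dose = maintenance dose × R = 493 × 2.040 ≈ 1010 mg

1010 mg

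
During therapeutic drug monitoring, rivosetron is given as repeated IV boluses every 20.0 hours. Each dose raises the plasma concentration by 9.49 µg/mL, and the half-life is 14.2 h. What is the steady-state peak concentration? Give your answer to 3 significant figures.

k = ln 2 / 14.2 = 0.04881 h⁻¹
Fraction remaining after one interval: e^(−kτ) = e^(−0.04881 × 20.0) = 0.3767
R = 1 / (1 − 0.3767) = 1.604
Css,max = 9.49 × 1.604 ≈ 15.2 µg/mL

15.2 µg/mL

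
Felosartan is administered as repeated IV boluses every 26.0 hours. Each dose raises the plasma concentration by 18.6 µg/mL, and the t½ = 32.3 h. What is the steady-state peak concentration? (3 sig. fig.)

k = ln 2 / 32.3 = 0.02146 h⁻¹
Fraction remaining after one interval: e^(−kτ) = e^(−0.02146 × 26.0) = 0.5724
R = 1 / (1 − 0.5724) = 2.339
Css,max = 18.6 × 2.339 ≈ 43.5 µg/mL

43.5 µg/mL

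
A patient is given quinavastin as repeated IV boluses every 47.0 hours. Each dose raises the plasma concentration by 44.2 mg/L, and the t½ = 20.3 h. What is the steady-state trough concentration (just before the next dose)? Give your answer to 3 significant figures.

k = ln 2 / 20.3 = 0.03415 h⁻¹
Fraction remaining after one interval: e^(−kτ) = e^(−0.03415 × 47.0) = 0.2009
R = 1 / (1 − 0.2009) = 1.251
Css,max = 44.2 × 1.251 = 55.31 mg/L
Css,min = Css,max × e^(−kτ) = 55.31 × 0.2009 ≈ 11.1 mg/L

11.1 mg/L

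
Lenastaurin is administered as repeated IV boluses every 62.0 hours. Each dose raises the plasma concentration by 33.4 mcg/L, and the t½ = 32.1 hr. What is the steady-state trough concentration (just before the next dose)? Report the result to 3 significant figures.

11.9 mcg/L

k = ln 2 / 32.1 = 0.02159 hr⁻¹
Fraction remaining after one interval: e^(−kτ) = e^(−0.02159 × 62.0) = 0.2622
R = 1 / (1 − 0.2622) = 1.355
Css,max = 33.4 × 1.355 = 45.27 mcg/L
Css,min = Css,max × e^(−kτ) = 45.27 × 0.2622 ≈ 11.9 mcg/L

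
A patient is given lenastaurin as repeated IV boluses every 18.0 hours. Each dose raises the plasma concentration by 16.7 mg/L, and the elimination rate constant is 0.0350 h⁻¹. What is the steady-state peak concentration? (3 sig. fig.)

Fraction remaining after one interval: e^(−kτ) = e^(−0.03500 × 18.0) = 0.5326
R = 1 / (1 − 0.5326) = 2.139
Css,max = 16.7 × 2.139 ≈ 35.7 mg/L

35.7 mg/L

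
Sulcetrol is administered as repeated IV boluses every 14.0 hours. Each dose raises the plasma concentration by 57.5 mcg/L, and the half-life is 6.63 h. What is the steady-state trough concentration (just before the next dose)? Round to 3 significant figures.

17.3 mcg/L

k = ln 2 / 6.63 = 0.1045 h⁻¹
Fraction remaining after one interval: e^(−kτ) = e^(−0.1045 × 14.0) = 0.2314
R = 1 / (1 − 0.2314) = 1.301
Css,max = 57.5 × 1.301 = 74.81 mcg/L
Css,min = Css,max × e^(−kτ) = 74.81 × 0.2314 ≈ 17.3 mcg/L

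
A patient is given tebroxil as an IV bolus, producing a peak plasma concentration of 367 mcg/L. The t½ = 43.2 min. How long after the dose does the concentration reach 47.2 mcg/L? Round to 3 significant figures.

k = ln 2 / 43.2 = 0.01605 min⁻¹
C(t) = C₀ e^(−kt)  ⇒  t = ln(C₀/C) / k
t = ln(367/47.2) / 0.01605 = 2.051 / 0.01605 ≈ 128 minutes

128 minutes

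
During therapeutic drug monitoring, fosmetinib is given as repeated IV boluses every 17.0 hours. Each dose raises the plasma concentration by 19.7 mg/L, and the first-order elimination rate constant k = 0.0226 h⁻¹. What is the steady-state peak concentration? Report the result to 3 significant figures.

Fraction remaining after one interval: e^(−kτ) = e^(−0.02260 × 17.0) = 0.6810
R = 1 / (1 − 0.6810) = 3.135
Css,max = 19.7 × 3.135 ≈ 61.8 mg/L

61.8 mg/L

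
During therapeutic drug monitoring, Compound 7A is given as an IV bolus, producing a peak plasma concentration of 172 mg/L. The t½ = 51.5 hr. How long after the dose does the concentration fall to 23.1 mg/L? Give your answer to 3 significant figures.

k = ln 2 / 51.5 = 0.01346 hr⁻¹
C(t) = C₀ e^(−kt)  ⇒  t = ln(C₀/C) / k
t = ln(172/23.1) / 0.01346 = 2.008 / 0.01346 ≈ 149 hours

149 hours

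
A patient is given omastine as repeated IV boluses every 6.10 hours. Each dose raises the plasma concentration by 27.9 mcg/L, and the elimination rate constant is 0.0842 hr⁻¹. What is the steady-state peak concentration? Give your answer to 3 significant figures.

Fraction remaining after one interval: e^(−kτ) = e^(−0.08420 × 6.10) = 0.5983
R = 1 / (1 − 0.5983) = 2.490
Css,max = 27.9 × 2.490 ≈ 69.5 mcg/L

69.5 mcg/L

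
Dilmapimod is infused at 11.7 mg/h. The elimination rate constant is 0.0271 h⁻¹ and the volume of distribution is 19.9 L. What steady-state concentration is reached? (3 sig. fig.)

21.7 µg/mL

CL = k · V = 0.0271 × 19.9 = 0.5393 L/h
Css = rate / CL = 11.7 / 0.5393 ≈ 21.7 µg/mL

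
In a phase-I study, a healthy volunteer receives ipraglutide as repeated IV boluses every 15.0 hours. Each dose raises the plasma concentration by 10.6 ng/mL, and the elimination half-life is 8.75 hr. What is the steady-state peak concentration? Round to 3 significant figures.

15.2 ng/mL

k = ln 2 / 8.75 = 0.07922 hr⁻¹
Fraction remaining after one interval: e^(−kτ) = e^(−0.07922 × 15.0) = 0.3048
R = 1 / (1 − 0.3048) = 1.438
Css,max = 10.6 × 1.438 ≈ 15.2 ng/mL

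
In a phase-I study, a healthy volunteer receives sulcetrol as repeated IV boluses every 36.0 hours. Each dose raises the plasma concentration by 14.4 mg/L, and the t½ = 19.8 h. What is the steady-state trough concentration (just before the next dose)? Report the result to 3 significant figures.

k = ln 2 / 19.8 = 0.03501 h⁻¹
Fraction remaining after one interval: e^(−kτ) = e^(−0.03501 × 36.0) = 0.2836
R = 1 / (1 − 0.2836) = 1.396
Css,max = 14.4 × 1.396 = 20.10 mg/L
Css,min = Css,max × e^(−kτ) = 20.10 × 0.2836 ≈ 5.70 mg/L

5.70 mg/L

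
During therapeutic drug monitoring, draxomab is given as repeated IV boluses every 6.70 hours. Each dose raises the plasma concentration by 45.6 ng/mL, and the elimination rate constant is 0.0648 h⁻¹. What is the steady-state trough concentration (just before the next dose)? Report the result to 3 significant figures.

Fraction remaining after one interval: e^(−kτ) = e^(−0.06480 × 6.70) = 0.6478
R = 1 / (1 − 0.6478) = 2.839
Css,max = 45.6 × 2.839 = 129.5 ng/mL
Css,min = Css,max × e^(−kτ) = 129.5 × 0.6478 ≈ 83.9 ng/mL

83.9 ng/mL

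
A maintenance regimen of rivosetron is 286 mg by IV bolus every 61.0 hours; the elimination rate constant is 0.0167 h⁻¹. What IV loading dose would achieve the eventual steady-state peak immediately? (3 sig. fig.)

Accumulation ratio R = 1 / (1 − e^(−kτ)) = 1 / (1 − e^(−0.01670×61.0)) = 1 / (1 − 0.3611) = 1.565
Loading dose = maintenance dose × R = 286 × 1.565 ≈ 448 mg

448 mg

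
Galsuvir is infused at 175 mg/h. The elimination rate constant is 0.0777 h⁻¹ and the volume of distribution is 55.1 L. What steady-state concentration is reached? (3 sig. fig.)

CL = k · V = 0.0777 × 55.1 = 4.281 L/h
Css = rate / CL = 175 / 4.281 ≈ 40.9 mg/L

40.9 mg/L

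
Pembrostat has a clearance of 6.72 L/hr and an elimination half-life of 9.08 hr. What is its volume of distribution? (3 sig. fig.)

88.0 L

k = ln 2 / t½ = ln 2 / 9.08 = 0.07634 hr⁻¹
V = CL / k = 6.72 / 0.07634 ≈ 88.0 L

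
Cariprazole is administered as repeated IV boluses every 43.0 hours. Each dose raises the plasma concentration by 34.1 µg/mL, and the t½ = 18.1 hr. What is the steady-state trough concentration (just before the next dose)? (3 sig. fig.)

8.14 µg/mL

k = ln 2 / 18.1 = 0.03830 hr⁻¹
Fraction remaining after one interval: e^(−kτ) = e^(−0.03830 × 43.0) = 0.1927
R = 1 / (1 − 0.1927) = 1.239
Css,max = 34.1 × 1.239 = 42.24 µg/mL
Css,min = Css,max × e^(−kτ) = 42.24 × 0.1927 ≈ 8.14 µg/mL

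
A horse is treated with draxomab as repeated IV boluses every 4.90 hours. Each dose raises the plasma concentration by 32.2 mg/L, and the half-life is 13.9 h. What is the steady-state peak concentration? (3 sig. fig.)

k = ln 2 / 13.9 = 0.04987 h⁻¹
Fraction remaining after one interval: e^(−kτ) = e^(−0.04987 × 4.90) = 0.7832
R = 1 / (1 − 0.7832) = 4.613
Css,max = 32.2 × 4.613 ≈ 149 mg/L

149 mg/L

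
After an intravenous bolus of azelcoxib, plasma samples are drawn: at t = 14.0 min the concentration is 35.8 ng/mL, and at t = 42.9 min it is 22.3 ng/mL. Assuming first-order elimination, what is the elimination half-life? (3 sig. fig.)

k = ln(C₁/C₂) / (t₂ − t₁) = ln(35.8/22.3) / (42.9 − 14.0)
  = 0.4734 / 28.90 = 0.01638 min⁻¹
t½ = ln 2 / k = ln 2 / 0.01638 ≈ 42.3 minutes

42.3 minutes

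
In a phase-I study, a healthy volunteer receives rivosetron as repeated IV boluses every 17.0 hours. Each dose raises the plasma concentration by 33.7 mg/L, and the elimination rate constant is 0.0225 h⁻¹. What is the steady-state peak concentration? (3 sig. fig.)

106 mg/L

Fraction remaining after one interval: e^(−kτ) = e^(−0.02250 × 17.0) = 0.6822
R = 1 / (1 − 0.6822) = 3.146
Css,max = 33.7 × 3.146 ≈ 106 mg/L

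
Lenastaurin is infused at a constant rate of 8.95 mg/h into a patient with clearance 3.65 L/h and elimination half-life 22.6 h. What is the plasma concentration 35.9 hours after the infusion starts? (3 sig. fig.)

1.64 µg/mL

Css = rate / CL = 8.95 / 3.65 = 2.452 µg/mL
k = ln 2 / 22.6 = 0.03067 h⁻¹
C(t) = Css (1 − e^(−kt)) = 2.452 × (1 − e^(−1.101)) = 2.452 × 0.6675 ≈ 1.64 µg/mL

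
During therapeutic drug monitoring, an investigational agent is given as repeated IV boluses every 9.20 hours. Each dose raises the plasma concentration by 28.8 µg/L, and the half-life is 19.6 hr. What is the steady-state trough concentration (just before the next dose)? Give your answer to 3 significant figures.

74.9 µg/L

k = ln 2 / 19.6 = 0.03536 hr⁻¹
Fraction remaining after one interval: e^(−kτ) = e^(−0.03536 × 9.20) = 0.7223
R = 1 / (1 − 0.7223) = 3.601
Css,max = 28.8 × 3.601 = 103.7 µg/L
Css,min = Css,max × e^(−kτ) = 103.7 × 0.7223 ≈ 74.9 µg/L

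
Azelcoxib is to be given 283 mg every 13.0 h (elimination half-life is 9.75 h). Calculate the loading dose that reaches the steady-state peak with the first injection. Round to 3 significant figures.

k = ln 2 / 9.75 = 0.07109 h⁻¹
Accumulation ratio R = 1 / (1 − e^(−kτ)) = 1 / (1 − e^(−0.07109×13.0)) = 1 / (1 − 0.3969) = 1.658
Loading dose = maintenance dose × R = 283 × 1.658 ≈ 469 mg

469 mg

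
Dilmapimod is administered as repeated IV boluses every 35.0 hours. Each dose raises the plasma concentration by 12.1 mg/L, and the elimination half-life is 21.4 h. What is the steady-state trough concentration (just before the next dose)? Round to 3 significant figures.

5.74 mg/L

k = ln 2 / 21.4 = 0.03239 h⁻¹
Fraction remaining after one interval: e^(−kτ) = e^(−0.03239 × 35.0) = 0.3219
R = 1 / (1 − 0.3219) = 1.475
Css,max = 12.1 × 1.475 = 17.84 mg/L
Css,min = Css,max × e^(−kτ) = 17.84 × 0.3219 ≈ 5.74 mg/L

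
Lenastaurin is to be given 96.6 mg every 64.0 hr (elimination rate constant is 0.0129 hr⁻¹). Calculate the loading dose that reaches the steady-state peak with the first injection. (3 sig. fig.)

172 mg

Accumulation ratio R = 1 / (1 − e^(−kτ)) = 1 / (1 − e^(−0.01290×64.0)) = 1 / (1 − 0.4380) = 1.779
Loading dose = maintenance dose × R = 96.6 × 1.779 ≈ 172 mg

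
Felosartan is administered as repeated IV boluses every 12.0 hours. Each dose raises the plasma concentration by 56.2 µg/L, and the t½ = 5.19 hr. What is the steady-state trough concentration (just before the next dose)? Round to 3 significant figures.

14.2 µg/L

k = ln 2 / 5.19 = 0.1336 hr⁻¹
Fraction remaining after one interval: e^(−kτ) = e^(−0.1336 × 12.0) = 0.2014
R = 1 / (1 − 0.2014) = 1.252
Css,max = 56.2 × 1.252 = 70.37 µg/L
Css,min = Css,max × e^(−kτ) = 70.37 × 0.2014 ≈ 14.2 µg/L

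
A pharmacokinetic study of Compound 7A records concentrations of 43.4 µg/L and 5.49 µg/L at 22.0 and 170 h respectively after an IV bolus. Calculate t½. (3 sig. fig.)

49.6 hours

k = ln(C₁/C₂) / (t₂ − t₁) = ln(43.4/5.49) / (170 − 22.0)
  = 2.068 / 148.0 = 0.01397 h⁻¹
t½ = ln 2 / k = ln 2 / 0.01397 ≈ 49.6 hours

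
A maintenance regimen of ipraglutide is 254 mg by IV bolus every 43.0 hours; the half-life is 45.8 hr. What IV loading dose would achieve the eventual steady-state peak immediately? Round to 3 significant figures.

531 mg

k = ln 2 / 45.8 = 0.01513 hr⁻¹
Accumulation ratio R = 1 / (1 − e^(−kτ)) = 1 / (1 − e^(−0.01513×43.0)) = 1 / (1 − 0.5216) = 2.090
Loading dose = maintenance dose × R = 254 × 2.090 ≈ 531 mg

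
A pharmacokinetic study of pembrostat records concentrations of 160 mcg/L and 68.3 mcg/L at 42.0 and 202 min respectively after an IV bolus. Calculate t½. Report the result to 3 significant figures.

k = ln(C₁/C₂) / (t₂ − t₁) = ln(160/68.3) / (202 − 42.0)
  = 0.8513 / 160.0 = 0.005320 min⁻¹
t½ = ln 2 / k = ln 2 / 0.005320 ≈ 130 minutes

130 minutes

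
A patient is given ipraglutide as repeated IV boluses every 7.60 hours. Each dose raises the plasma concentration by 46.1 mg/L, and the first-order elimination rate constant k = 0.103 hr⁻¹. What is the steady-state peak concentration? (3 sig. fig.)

84.9 mg/L

Fraction remaining after one interval: e^(−kτ) = e^(−0.1030 × 7.60) = 0.4571
R = 1 / (1 − 0.4571) = 1.842
Css,max = 46.1 × 1.842 ≈ 84.9 mg/L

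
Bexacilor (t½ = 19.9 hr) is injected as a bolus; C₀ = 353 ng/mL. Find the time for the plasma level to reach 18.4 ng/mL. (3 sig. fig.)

k = ln 2 / 19.9 = 0.03483 hr⁻¹
C(t) = C₀ e^(−kt)  ⇒  t = ln(C₀/C) / k
t = ln(353/18.4) / 0.03483 = 2.954 / 0.03483 ≈ 84.8 hours

84.8 hours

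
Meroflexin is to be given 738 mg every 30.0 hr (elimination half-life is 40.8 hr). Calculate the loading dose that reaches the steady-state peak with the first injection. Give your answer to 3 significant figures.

k = ln 2 / 40.8 = 0.01699 hr⁻¹
Accumulation ratio R = 1 / (1 − e^(−kτ)) = 1 / (1 − e^(−0.01699×30.0)) = 1 / (1 − 0.6007) = 2.504
Loading dose = maintenance dose × R = 738 × 2.504 ≈ 1850 mg

1850 mg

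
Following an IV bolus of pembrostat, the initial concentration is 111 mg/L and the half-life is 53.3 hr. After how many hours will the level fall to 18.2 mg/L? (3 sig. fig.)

k = ln 2 / 53.3 = 0.01300 hr⁻¹
C(t) = C₀ e^(−kt)  ⇒  t = ln(C₀/C) / k
t = ln(111/18.2) / 0.01300 = 1.808 / 0.01300 ≈ 139 hours

139 hours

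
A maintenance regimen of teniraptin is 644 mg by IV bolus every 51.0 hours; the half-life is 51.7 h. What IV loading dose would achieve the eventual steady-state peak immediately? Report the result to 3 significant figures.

1300 mg

k = ln 2 / 51.7 = 0.01341 h⁻¹
Accumulation ratio R = 1 / (1 − e^(−kτ)) = 1 / (1 − e^(−0.01341×51.0)) = 1 / (1 − 0.5047) = 2.019
Loading dose = maintenance dose × R = 644 × 2.019 ≈ 1300 mg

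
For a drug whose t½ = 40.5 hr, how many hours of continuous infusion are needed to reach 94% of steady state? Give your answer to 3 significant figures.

k = ln 2 / 40.5 = 0.01711 hr⁻¹
f = 1 − e^(−kt)  ⇒  t = −ln(1 − f) / k
t = −ln(1 − 0.94) / 0.01711 = 2.813 / 0.01711 ≈ 164 hours

164 hours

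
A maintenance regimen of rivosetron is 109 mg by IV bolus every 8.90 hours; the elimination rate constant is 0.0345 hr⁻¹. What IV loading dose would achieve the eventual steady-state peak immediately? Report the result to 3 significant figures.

412 mg

Accumulation ratio R = 1 / (1 − e^(−kτ)) = 1 / (1 − e^(−0.03450×8.90)) = 1 / (1 − 0.7356) = 3.782
Loading dose = maintenance dose × R = 109 × 3.782 ≈ 412 mg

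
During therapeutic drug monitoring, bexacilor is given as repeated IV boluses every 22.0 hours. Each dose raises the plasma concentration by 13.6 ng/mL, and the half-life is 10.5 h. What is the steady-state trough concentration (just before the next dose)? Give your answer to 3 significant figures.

k = ln 2 / 10.5 = 0.06601 h⁻¹
Fraction remaining after one interval: e^(−kτ) = e^(−0.06601 × 22.0) = 0.2340
R = 1 / (1 − 0.2340) = 1.306
Css,max = 13.6 × 1.306 = 17.76 ng/mL
Css,min = Css,max × e^(−kτ) = 17.76 × 0.2340 ≈ 4.16 ng/mL

4.16 ng/mL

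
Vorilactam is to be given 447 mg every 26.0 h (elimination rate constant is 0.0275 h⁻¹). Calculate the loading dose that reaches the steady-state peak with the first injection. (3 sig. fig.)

Accumulation ratio R = 1 / (1 − e^(−kτ)) = 1 / (1 − e^(−0.02750×26.0)) = 1 / (1 − 0.4892) = 1.958
Loading dose = maintenance dose × R = 447 × 1.958 ≈ 875 mg

875 mg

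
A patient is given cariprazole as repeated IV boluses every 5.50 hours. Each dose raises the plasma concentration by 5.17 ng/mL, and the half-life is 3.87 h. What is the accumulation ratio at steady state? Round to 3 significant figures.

k = ln 2 / 3.87 = 0.1791 h⁻¹
Fraction remaining after one interval: e^(−kτ) = e^(−0.1791 × 5.50) = 0.3734
R = 1 / (1 − 0.3734) = 1 / 0.6266 ≈ 1.60

1.60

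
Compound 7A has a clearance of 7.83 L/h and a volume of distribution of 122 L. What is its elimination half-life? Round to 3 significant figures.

10.8 hours

k = CL / V = 7.83 / 122 = 0.06418 h⁻¹
t½ = ln 2 / k = ln 2 / 0.06418 ≈ 10.8 hours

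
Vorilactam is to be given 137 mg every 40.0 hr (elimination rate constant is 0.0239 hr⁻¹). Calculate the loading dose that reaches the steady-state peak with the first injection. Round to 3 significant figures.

Accumulation ratio R = 1 / (1 − e^(−kτ)) = 1 / (1 − e^(−0.02390×40.0)) = 1 / (1 − 0.3844) = 1.625
Loading dose = maintenance dose × R = 137 × 1.625 ≈ 223 mg

223 mg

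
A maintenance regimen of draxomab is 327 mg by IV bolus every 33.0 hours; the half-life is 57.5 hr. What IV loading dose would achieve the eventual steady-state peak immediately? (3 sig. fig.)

k = ln 2 / 57.5 = 0.01205 hr⁻¹
Accumulation ratio R = 1 / (1 − e^(−kτ)) = 1 / (1 − e^(−0.01205×33.0)) = 1 / (1 − 0.6718) = 3.047
Loading dose = maintenance dose × R = 327 × 3.047 ≈ 996 mg

996 mg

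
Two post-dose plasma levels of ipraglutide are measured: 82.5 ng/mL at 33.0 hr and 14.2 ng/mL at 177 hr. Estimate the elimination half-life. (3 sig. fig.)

k = ln(C₁/C₂) / (t₂ − t₁) = ln(82.5/14.2) / (177 − 33.0)
  = 1.760 / 144.0 = 0.01222 hr⁻¹
t½ = ln 2 / k = ln 2 / 0.01222 ≈ 56.7 hours

56.7 hours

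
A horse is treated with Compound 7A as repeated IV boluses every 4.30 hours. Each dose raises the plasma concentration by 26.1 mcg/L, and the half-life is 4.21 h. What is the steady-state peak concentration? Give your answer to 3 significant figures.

k = ln 2 / 4.21 = 0.1646 h⁻¹
Fraction remaining after one interval: e^(−kτ) = e^(−0.1646 × 4.30) = 0.4926
R = 1 / (1 − 0.4926) = 1.971
Css,max = 26.1 × 1.971 ≈ 51.4 mcg/L

51.4 mcg/L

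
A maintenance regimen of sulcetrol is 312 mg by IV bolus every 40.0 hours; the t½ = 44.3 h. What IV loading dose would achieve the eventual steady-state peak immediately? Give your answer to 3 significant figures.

k = ln 2 / 44.3 = 0.01565 h⁻¹
Accumulation ratio R = 1 / (1 − e^(−kτ)) = 1 / (1 − e^(−0.01565×40.0)) = 1 / (1 − 0.5348) = 2.150
Loading dose = maintenance dose × R = 312 × 2.150 ≈ 671 mg

671 mg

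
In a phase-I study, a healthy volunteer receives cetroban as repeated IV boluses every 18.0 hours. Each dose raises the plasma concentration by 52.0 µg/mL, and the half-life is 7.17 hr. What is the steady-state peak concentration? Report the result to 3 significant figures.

63.1 µg/mL

k = ln 2 / 7.17 = 0.09667 hr⁻¹
Fraction remaining after one interval: e^(−kτ) = e^(−0.09667 × 18.0) = 0.1755
R = 1 / (1 − 0.1755) = 1.213
Css,max = 52.0 × 1.213 ≈ 63.1 µg/mL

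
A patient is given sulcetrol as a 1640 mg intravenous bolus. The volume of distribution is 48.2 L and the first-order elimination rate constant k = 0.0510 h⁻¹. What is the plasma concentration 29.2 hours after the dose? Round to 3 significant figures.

7.67 µg/mL

C₀ = dose / V = 1640 / 48.2 = 34.02 µg/mL
C(t) = C₀ e^(−kt) = 34.02 × e^(−0.05100 × 29.2) = 34.02 × e^(−1.489) = 34.02 × 0.2256 ≈ 7.67 µg/mL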